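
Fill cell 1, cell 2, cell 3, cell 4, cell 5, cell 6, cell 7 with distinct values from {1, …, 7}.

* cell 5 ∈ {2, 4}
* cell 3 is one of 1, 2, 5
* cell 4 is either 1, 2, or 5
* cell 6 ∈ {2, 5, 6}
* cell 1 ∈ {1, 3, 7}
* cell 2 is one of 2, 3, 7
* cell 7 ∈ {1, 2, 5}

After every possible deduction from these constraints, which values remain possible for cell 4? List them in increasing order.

The 7 variables draw from only 7 values {1, 2, 3, 4, 5, 6, 7}, so each is used; only cell 5 can be 4, hence cell 5 = 4.
The 6 still-open variables together cover exactly {1, 2, 3, 5, 6, 7} — 6 values for 6 variables — and 6 appears only in cell 6's list, so cell 6 = 6.
cell 3, cell 4, cell 7 share exactly the 3 values {1, 2, 5}; by pigeonhole those values go to them, so strike 1, 2, 5 from cell 1, cell 2.
No further eliminations apply; cell 4 can still be any of 1, 2, 5.

1, 2, 5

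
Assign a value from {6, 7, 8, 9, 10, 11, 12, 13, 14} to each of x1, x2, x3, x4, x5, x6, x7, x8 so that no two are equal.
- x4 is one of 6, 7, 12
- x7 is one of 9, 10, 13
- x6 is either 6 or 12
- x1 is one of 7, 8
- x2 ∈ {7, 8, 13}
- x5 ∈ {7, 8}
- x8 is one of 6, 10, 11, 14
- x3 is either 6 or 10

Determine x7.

x1 and x5 share exactly the 2 values {7, 8}; by pigeonhole those values go to them, so strike 7, 8 from x2, x4.
x2 must be 13 (only option left). Strike 13 from x7.
x4 and x6 between them cover only {6, 12} — a naked pair. Remove those values from x3, x8.
x3 has just one choice, so x3 = 10. Remove 10 from x7, x8.
So x7 = 9.

9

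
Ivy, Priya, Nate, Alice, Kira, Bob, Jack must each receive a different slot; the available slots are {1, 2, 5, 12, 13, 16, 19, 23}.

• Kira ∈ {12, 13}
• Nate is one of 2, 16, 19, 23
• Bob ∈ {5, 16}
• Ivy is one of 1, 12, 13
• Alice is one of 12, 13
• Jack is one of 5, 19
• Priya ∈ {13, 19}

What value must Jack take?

5

Alice and Kira share exactly the 2 values {12, 13}; by pigeonhole those values go to them, so strike 12, 13 from Ivy, Priya.
Ivy must be 1 (only option left).
That leaves Priya = 19. Strike 19 from Nate, Jack.
So Jack = 5.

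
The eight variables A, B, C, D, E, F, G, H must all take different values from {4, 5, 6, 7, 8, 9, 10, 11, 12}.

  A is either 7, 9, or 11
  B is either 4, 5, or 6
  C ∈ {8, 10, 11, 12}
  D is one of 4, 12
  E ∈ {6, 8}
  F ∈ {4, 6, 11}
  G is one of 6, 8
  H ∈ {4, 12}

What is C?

10

D and H share exactly the 2 values {4, 12}; by pigeonhole those values go to them, so strike 4, 12 from B, C, F.
The 2 variables E and G are confined to {6, 8}, which locks those values in; drop them from B, C, F.
That leaves B = 5.
F must be 11 (only option left). So A, C can't be 11.
So C = 10.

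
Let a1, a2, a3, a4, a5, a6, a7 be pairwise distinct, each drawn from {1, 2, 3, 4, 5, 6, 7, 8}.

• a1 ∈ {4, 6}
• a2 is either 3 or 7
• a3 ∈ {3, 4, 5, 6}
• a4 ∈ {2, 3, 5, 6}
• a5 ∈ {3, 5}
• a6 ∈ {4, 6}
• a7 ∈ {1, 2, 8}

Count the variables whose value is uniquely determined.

2

a1 and a6 between them cover only {4, 6} — a naked pair. Remove those values from a3, a4.
a3 and a5 share exactly the 2 values {3, 5}; by pigeonhole those values go to them, so strike 3, 5 from a2, a4.
a2 must be 7 (only option left).
That leaves a4 = 2. Remove 2 from a7.
Determined: a2=7, a4=2. The other variables each still have more than one consistent value. That makes 2.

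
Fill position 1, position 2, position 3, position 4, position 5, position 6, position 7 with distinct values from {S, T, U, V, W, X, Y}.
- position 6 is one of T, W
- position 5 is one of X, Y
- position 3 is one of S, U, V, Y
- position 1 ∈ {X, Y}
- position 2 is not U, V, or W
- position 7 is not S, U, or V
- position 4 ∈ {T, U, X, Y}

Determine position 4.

The 7 variables draw from only 7 values {S, T, U, V, W, X, Y}, so each is used; only position 3 can be V, hence position 3 = V.
The 6 still-open variables together cover exactly {S, T, U, W, X, Y} — 6 values for 6 variables — and S appears only in position 2's list, so position 2 = S.
The 5 still-open variables draw from only 5 values {T, U, W, X, Y}, so each is used; only position 4 can be U, hence position 4 = U.

U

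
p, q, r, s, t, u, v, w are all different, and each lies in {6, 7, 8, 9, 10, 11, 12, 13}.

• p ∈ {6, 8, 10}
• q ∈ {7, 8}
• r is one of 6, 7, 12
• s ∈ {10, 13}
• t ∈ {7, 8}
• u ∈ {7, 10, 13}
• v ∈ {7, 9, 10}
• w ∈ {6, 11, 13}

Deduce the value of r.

The 8 variables together cover exactly {6, 7, 8, 9, 10, 11, 12, 13} — 8 values for 8 variables — and 9 appears only in v's list, so v = 9.
The 7 still-open variables together cover exactly {6, 7, 8, 10, 11, 12, 13} — 7 values for 7 variables — and 11 appears only in w's list, so w = 11.
The 6 still-open variables draw from only 6 values {6, 7, 8, 10, 12, 13}, so each is used; only r can be 12, hence r = 12.

12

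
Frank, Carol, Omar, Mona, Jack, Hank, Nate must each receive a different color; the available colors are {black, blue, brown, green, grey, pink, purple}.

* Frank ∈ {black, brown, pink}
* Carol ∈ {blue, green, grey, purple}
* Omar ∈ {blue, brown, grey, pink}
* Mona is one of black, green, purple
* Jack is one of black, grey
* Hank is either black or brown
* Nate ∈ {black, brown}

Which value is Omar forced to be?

Hank and Nate between them cover only {black, brown} — a naked pair. Remove those values from Frank, Omar, Mona, Jack.
That leaves Frank = pink. Remove pink from Omar.
Jack has just one choice, so Jack = grey. Remove grey from Carol, Omar.
So Omar = blue.

blue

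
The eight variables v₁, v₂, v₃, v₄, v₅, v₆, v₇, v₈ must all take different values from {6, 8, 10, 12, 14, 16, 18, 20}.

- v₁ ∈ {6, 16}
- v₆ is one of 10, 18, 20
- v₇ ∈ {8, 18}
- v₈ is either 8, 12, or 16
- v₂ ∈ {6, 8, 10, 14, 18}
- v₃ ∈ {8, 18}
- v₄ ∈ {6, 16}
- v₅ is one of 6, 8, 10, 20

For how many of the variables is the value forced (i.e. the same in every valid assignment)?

2

Among the 8 variables, 12 fits only v₈ (and all 8 values in {6, 8, 10, 12, 14, 16, 18, 20} must be used), so v₈ = 12.
Among the 7 still-open variables, 14 fits only v₂ (and all 7 values in {6, 8, 10, 14, 16, 18, 20} must be used), so v₂ = 14.
v₁ and v₄ share exactly the 2 values {6, 16}; by pigeonhole those values go to them, so strike 6, 16 from v₅.
v₃ and v₇ share exactly the 2 values {8, 18}; by pigeonhole those values go to them, so strike 8, 18 from v₅, v₆.
Determined: v₂=14, v₈=12. The other variables each still have more than one consistent value. That makes 2.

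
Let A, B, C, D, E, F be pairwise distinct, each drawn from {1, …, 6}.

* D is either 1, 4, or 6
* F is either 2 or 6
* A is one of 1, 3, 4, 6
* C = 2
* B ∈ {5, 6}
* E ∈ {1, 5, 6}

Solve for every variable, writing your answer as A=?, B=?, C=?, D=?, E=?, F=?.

C has just one choice, so C = 2. Strike 2 from F.
F has just one choice, so F = 6. Remove 6 from A, B, D, E.
B's domain is down to {5}, so B = 5. So E can't be 5.
That leaves E = 1. Strike 1 from A, D.
D has just one choice, so D = 4. Eliminate 4 elsewhere: A.
A's domain is down to {3}, so A = 3.

A=3, B=5, C=2, D=4, E=1, F=6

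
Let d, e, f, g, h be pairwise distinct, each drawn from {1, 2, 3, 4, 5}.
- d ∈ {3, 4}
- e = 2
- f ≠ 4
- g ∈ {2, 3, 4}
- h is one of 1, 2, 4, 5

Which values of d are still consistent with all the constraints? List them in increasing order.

3, 4

e must be 2 (only option left). So f, g, h can't be 2.
The 2 variables d and g are confined to {3, 4}, which locks those values in; drop them from f, h.
No further eliminations apply; d can still be any of 3, 4.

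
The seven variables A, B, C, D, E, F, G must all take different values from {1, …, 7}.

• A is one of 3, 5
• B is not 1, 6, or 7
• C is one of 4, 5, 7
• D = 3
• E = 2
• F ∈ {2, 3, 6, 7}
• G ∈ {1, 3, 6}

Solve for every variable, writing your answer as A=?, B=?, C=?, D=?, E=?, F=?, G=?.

A=5, B=4, C=7, D=3, E=2, F=6, G=1

D must be 3 (only option left). Strike 3 from A, B, F, G.
E has just one choice, so E = 2. Eliminate 2 elsewhere: B, F.
A must be 5 (only option left). So B, C can't be 5.
That leaves B = 4. So C can't be 4.
C's domain is down to {7}, so C = 7. So F can't be 7.
F's domain is down to {6}, so F = 6. Remove 6 from G.
G must be 1 (only option left).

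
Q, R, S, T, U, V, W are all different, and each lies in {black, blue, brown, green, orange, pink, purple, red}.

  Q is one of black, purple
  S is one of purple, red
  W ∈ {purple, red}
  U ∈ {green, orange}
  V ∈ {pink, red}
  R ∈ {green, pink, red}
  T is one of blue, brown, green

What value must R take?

green

S and W share exactly the 2 values {purple, red}; by pigeonhole those values go to them, so strike purple, red from Q, R, V.
Q's domain is down to {black}, so Q = black.
V must be pink (only option left). So R can't be pink.
So R = green.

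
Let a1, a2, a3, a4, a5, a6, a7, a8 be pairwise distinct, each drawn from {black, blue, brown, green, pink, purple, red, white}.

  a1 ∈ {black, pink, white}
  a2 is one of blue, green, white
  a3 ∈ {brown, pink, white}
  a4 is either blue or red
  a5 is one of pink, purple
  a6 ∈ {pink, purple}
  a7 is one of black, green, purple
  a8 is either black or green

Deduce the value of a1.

Among the 8 variables, brown fits only a3 (and all 8 values in {black, blue, brown, green, pink, purple, red, white} must be used), so a3 = brown.
Among the 7 still-open variables, red fits only a4 (and all 7 values in {black, blue, green, pink, purple, red, white} must be used), so a4 = red.
The 6 still-open variables draw from only 6 values {black, blue, green, pink, purple, white}, so each is used; only a2 can be blue, hence a2 = blue.
The 5 still-open variables together cover exactly {black, green, pink, purple, white} — 5 values for 5 variables — and white appears only in a1's list, so a1 = white.

white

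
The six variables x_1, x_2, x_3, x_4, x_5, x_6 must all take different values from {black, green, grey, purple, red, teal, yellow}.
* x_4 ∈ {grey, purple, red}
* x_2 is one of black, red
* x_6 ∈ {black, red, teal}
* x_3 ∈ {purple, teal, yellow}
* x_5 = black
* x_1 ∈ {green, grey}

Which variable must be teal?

x_5 has just one choice, so x_5 = black. Strike black from x_2, x_6.
That leaves x_2 = red. Strike red from x_4, x_6.
So teal goes to x_6.

x_6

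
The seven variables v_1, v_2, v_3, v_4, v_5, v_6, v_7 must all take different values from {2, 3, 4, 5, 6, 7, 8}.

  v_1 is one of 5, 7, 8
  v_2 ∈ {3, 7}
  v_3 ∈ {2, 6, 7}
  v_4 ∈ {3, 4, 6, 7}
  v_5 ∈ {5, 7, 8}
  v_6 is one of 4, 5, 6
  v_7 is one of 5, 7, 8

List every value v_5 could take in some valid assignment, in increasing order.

The 7 variables draw from only 7 values {2, 3, 4, 5, 6, 7, 8}, so each is used; only v_3 can be 2, hence v_3 = 2.
v_1, v_5, v_7 share exactly the 3 values {5, 7, 8}; by pigeonhole those values go to them, so strike 5, 7, 8 from v_2, v_4, v_6.
v_2 has just one choice, so v_2 = 3. Eliminate 3 elsewhere: v_4.
No further eliminations apply; v_5 can still be any of 5, 7, 8.

5, 7, 8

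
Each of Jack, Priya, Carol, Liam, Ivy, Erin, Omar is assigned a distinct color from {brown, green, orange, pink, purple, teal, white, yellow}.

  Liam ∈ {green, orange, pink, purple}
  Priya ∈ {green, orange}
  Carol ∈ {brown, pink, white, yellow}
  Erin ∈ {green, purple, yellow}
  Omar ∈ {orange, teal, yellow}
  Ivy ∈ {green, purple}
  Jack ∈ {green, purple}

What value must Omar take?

teal

The 2 variables Jack and Ivy are confined to {green, purple}, which locks those values in; drop them from Priya, Liam, Erin.
That leaves Priya = orange. So Liam, Omar can't be orange.
Liam must be pink (only option left). Remove pink from Carol.
Erin must be yellow (only option left). So Carol, Omar can't be yellow.
So Omar = teal.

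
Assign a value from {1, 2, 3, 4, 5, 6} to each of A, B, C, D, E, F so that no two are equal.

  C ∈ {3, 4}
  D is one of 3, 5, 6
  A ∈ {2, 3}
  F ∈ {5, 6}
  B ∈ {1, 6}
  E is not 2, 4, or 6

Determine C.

4

The 6 variables draw from only 6 values {1, 2, 3, 4, 5, 6}, so each is used; only A can be 2, hence A = 2.
The 5 still-open variables together cover exactly {1, 3, 4, 5, 6} — 5 values for 5 variables — and 4 appears only in C's list, so C = 4.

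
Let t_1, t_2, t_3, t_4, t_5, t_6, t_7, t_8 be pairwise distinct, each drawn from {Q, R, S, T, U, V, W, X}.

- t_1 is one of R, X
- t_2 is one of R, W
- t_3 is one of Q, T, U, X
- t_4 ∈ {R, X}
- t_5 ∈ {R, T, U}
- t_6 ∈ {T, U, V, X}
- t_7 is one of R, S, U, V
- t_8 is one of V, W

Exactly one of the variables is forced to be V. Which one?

t_8

Among the 8 variables, Q fits only t_3 (and all 8 values in {Q, R, S, T, U, V, W, X} must be used), so t_3 = Q.
Among the 7 still-open variables, S fits only t_7 (and all 7 values in {R, S, T, U, V, W, X} must be used), so t_7 = S.
The 2 variables t_1 and t_4 are confined to {R, X}, which locks those values in; drop them from t_2, t_5, t_6.
t_2 must be W (only option left). Strike W from t_8.
So V goes to t_8.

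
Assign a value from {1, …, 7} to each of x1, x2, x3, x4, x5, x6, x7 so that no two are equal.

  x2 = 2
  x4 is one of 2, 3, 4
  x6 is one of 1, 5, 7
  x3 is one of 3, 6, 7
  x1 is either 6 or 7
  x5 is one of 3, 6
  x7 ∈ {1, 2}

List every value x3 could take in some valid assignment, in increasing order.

3, 6, 7

x2 must be 2 (only option left). Eliminate 2 elsewhere: x4, x7.
That leaves x7 = 1. So x6 can't be 1.
Among the 5 still-open variables, 4 fits only x4 (and all 5 values in {3, 4, 5, 6, 7} must be used), so x4 = 4.
The 4 still-open variables together cover exactly {3, 5, 6, 7} — 4 values for 4 variables — and 5 appears only in x6's list, so x6 = 5.
No further eliminations apply; x3 can still be any of 3, 6, 7.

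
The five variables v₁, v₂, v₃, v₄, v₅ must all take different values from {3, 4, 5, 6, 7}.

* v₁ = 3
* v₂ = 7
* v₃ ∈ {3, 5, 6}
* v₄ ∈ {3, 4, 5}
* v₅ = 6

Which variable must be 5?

v₁'s domain is down to {3}, so v₁ = 3. Strike 3 from v₃, v₄.
v₂ must be 7 (only option left).
v₅ must be 6 (only option left). Remove 6 from v₃.
So 5 goes to v₃.

v₃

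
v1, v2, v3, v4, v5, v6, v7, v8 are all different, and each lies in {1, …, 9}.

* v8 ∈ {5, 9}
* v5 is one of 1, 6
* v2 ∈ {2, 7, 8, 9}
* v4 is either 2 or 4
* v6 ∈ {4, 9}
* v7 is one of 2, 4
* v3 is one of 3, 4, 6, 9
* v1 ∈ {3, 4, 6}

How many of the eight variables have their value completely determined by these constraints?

v4 and v7 between them cover only {2, 4} — a naked pair. Remove those values from v1, v2, v3, v6.
v6 has just one choice, so v6 = 9. Eliminate 9 elsewhere: v2, v3, v8.
v8's domain is down to {5}, so v8 = 5.
v1 and v3 between them cover only {3, 6} — a naked pair. Remove those values from v5.
That leaves v5 = 1.
Determined: v5=1, v6=9, v8=5. The other variables each still have more than one consistent value. That makes 3.

3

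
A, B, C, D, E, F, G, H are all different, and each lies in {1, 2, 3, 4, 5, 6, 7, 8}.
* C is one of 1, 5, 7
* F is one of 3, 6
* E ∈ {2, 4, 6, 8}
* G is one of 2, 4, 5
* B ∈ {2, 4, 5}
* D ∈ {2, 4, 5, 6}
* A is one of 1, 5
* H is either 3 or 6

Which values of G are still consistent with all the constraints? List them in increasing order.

2, 4, 5

The 8 variables draw from only 8 values {1, 2, 3, 4, 5, 6, 7, 8}, so each is used; only C can be 7, hence C = 7.
Among the 7 still-open variables, 1 fits only A (and all 7 values in {1, 2, 3, 4, 5, 6, 8} must be used), so A = 1.
The 6 still-open variables draw from only 6 values {2, 3, 4, 5, 6, 8}, so each is used; only E can be 8, hence E = 8.
The 2 variables F and H are confined to {3, 6}, which locks those values in; drop them from D.
No further eliminations apply; G can still be any of 2, 4, 5.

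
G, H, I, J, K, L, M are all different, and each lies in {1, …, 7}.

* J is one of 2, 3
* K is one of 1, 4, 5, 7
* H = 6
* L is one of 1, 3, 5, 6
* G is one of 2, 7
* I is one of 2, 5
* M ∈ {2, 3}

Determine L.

1

H's domain is down to {6}, so H = 6. Strike 6 from L.
Among the 6 still-open variables, 4 fits only K (and all 6 values in {1, 2, 3, 4, 5, 7} must be used), so K = 4.
The 5 still-open variables together cover exactly {1, 2, 3, 5, 7} — 5 values for 5 variables — and 1 appears only in L's list, so L = 1.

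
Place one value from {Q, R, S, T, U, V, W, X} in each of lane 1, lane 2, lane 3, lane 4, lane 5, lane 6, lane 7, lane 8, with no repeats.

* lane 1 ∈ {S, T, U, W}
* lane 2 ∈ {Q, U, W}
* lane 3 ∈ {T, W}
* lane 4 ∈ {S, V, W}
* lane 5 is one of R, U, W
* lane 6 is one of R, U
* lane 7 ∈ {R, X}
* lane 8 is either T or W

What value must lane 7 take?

The 8 variables together cover exactly {Q, R, S, T, U, V, W, X} — 8 values for 8 variables — and Q appears only in lane 2's list, so lane 2 = Q.
Among the 7 still-open variables, V fits only lane 4 (and all 7 values in {R, S, T, U, V, W, X} must be used), so lane 4 = V.
The 6 still-open variables draw from only 6 values {R, S, T, U, W, X}, so each is used; only lane 1 can be S, hence lane 1 = S.
Among the 5 still-open variables, X fits only lane 7 (and all 5 values in {R, T, U, W, X} must be used), so lane 7 = X.

X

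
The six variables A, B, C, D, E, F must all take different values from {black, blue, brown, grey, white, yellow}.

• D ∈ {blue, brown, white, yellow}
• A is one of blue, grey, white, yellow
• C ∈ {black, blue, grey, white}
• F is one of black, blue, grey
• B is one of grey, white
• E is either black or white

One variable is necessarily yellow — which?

A

The 6 variables together cover exactly {black, blue, brown, grey, white, yellow} — 6 values for 6 variables — and brown appears only in D's list, so D = brown.
Among the 5 still-open variables, yellow fits only A (and all 5 values in {black, blue, grey, white, yellow} must be used), so A = yellow.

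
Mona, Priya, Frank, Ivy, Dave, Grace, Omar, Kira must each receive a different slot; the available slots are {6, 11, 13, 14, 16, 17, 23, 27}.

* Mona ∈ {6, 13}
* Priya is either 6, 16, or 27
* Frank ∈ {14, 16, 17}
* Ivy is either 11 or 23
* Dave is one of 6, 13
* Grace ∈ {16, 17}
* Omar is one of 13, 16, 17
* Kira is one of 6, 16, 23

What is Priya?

27

The 8 variables draw from only 8 values {6, 11, 13, 14, 16, 17, 23, 27}, so each is used; only Ivy can be 11, hence Ivy = 11.
Among the 7 still-open variables, 14 fits only Frank (and all 7 values in {6, 13, 14, 16, 17, 23, 27} must be used), so Frank = 14.
The 6 still-open variables draw from only 6 values {6, 13, 16, 17, 23, 27}, so each is used; only Kira can be 23, hence Kira = 23.
The 5 still-open variables draw from only 5 values {6, 13, 16, 17, 27}, so each is used; only Priya can be 27, hence Priya = 27.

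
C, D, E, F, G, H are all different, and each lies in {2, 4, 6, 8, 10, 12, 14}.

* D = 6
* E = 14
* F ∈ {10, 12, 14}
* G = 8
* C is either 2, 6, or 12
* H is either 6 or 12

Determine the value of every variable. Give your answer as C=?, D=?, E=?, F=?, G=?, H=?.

D's domain is down to {6}, so D = 6. Strike 6 from C, H.
E's domain is down to {14}, so E = 14. Strike 14 from F.
G has just one choice, so G = 8.
H's domain is down to {12}, so H = 12. So C, F can't be 12.
That leaves C = 2.
F must be 10 (only option left).

C=2, D=6, E=14, F=10, G=8, H=12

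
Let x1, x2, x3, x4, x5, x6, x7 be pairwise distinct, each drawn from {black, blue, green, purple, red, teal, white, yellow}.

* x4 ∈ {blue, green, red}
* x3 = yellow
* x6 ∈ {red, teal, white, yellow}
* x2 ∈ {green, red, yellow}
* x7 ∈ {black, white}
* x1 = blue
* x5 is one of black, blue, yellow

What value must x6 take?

teal

x1's domain is down to {blue}, so x1 = blue. Strike blue from x4, x5.
x3's domain is down to {yellow}, so x3 = yellow. So x2, x5, x6 can't be yellow.
x5's domain is down to {black}, so x5 = black. Eliminate black elsewhere: x7.
x7's domain is down to {white}, so x7 = white. Strike white from x6.
Among the 3 still-open variables, teal fits only x6 (and all 3 values in {green, red, teal} must be used), so x6 = teal.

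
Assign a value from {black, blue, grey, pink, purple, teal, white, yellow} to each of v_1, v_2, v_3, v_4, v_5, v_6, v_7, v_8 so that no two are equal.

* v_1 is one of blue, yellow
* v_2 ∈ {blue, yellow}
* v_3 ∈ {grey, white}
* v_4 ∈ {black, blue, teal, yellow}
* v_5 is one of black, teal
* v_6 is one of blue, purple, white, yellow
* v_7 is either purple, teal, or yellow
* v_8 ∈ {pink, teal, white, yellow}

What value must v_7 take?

purple

The 8 variables draw from only 8 values {black, blue, grey, pink, purple, teal, white, yellow}, so each is used; only v_3 can be grey, hence v_3 = grey.
The 7 still-open variables together cover exactly {black, blue, pink, purple, teal, white, yellow} — 7 values for 7 variables — and pink appears only in v_8's list, so v_8 = pink.
The 6 still-open variables draw from only 6 values {black, blue, purple, teal, white, yellow}, so each is used; only v_6 can be white, hence v_6 = white.
The 5 still-open variables together cover exactly {black, blue, purple, teal, yellow} — 5 values for 5 variables — and purple appears only in v_7's list, so v_7 = purple.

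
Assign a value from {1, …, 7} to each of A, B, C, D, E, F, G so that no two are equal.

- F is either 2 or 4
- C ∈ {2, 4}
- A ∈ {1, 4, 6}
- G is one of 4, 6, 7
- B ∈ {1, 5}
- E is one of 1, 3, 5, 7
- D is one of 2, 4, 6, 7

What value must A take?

1

The 7 variables draw from only 7 values {1, 2, 3, 4, 5, 6, 7}, so each is used; only E can be 3, hence E = 3.
The 6 still-open variables draw from only 6 values {1, 2, 4, 5, 6, 7}, so each is used; only B can be 5, hence B = 5.
The 5 still-open variables draw from only 5 values {1, 2, 4, 6, 7}, so each is used; only A can be 1, hence A = 1.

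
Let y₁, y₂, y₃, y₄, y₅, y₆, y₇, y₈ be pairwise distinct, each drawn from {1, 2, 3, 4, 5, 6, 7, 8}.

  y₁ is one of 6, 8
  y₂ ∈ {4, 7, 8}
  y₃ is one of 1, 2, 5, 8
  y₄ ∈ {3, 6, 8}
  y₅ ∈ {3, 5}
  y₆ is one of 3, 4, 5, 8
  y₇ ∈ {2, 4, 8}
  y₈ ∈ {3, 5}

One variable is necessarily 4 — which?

Among the 8 variables, 1 fits only y₃ (and all 8 values in {1, 2, 3, 4, 5, 6, 7, 8} must be used), so y₃ = 1.
The 7 still-open variables together cover exactly {2, 3, 4, 5, 6, 7, 8} — 7 values for 7 variables — and 2 appears only in y₇'s list, so y₇ = 2.
The 6 still-open variables together cover exactly {3, 4, 5, 6, 7, 8} — 6 values for 6 variables — and 7 appears only in y₂'s list, so y₂ = 7.
Among the 5 still-open variables, 4 fits only y₆ (and all 5 values in {3, 4, 5, 6, 8} must be used), so y₆ = 4.

y₆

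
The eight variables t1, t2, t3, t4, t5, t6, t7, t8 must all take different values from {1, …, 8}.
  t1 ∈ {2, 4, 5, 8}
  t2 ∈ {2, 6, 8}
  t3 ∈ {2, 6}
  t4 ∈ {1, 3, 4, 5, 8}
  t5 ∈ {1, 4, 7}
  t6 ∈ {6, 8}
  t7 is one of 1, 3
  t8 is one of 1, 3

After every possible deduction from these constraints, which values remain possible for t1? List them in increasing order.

Among the 8 variables, 7 fits only t5 (and all 8 values in {1, 2, 3, 4, 5, 6, 7, 8} must be used), so t5 = 7.
t7 and t8 share exactly the 2 values {1, 3}; by pigeonhole those values go to them, so strike 1, 3 from t4.
The 3 variables t2, t3, t6 are confined to {2, 6, 8}, which locks those values in; drop them from t1, t4.
No further eliminations apply; t1 can still be any of 4, 5.

4, 5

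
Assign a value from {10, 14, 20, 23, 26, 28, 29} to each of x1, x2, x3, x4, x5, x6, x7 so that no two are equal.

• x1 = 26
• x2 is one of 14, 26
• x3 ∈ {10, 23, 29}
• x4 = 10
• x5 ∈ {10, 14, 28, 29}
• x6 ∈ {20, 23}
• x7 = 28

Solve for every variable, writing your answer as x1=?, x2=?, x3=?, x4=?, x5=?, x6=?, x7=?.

x1=26, x2=14, x3=23, x4=10, x5=29, x6=20, x7=28

x1's domain is down to {26}, so x1 = 26. So x2 can't be 26.
That leaves x2 = 14. So x5 can't be 14.
x4 has just one choice, so x4 = 10. So x3, x5 can't be 10.
That leaves x7 = 28. Eliminate 28 elsewhere: x5.
x5's domain is down to {29}, so x5 = 29. So x3 can't be 29.
That leaves x3 = 23. Strike 23 from x6.
That leaves x6 = 20.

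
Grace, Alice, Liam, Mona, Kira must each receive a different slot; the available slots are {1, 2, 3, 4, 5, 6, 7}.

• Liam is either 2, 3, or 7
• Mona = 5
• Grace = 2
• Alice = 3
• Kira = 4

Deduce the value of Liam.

7

Grace's domain is down to {2}, so Grace = 2. Remove 2 from Liam.
Alice's domain is down to {3}, so Alice = 3. Remove 3 from Liam.
So Liam = 7.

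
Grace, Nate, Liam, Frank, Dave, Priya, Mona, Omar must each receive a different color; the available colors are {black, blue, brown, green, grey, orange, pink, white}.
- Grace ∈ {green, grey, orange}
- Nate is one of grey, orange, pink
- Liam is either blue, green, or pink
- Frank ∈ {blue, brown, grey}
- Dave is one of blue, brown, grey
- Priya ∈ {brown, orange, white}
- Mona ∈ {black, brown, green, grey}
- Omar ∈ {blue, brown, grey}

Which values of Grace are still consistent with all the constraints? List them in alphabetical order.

green, orange

Among the 8 variables, black fits only Mona (and all 8 values in {black, blue, brown, green, grey, orange, pink, white} must be used), so Mona = black.
The 7 still-open variables together cover exactly {blue, brown, green, grey, orange, pink, white} — 7 values for 7 variables — and white appears only in Priya's list, so Priya = white.
Frank, Dave, Omar between them cover only {blue, brown, grey} — a naked triple. Remove those values from Grace, Nate, Liam.
No further eliminations apply; Grace can still be any of green, orange.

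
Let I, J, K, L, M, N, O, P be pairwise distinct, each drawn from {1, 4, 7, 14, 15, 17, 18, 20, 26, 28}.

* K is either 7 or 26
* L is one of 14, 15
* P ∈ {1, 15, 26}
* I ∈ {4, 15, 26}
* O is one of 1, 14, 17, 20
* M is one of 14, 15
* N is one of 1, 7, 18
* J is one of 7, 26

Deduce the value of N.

18

J and K between them cover only {7, 26} — a naked pair. Remove those values from I, N, P.
L and M between them cover only {14, 15} — a naked pair. Remove those values from I, O, P.
I has just one choice, so I = 4.
P must be 1 (only option left). Eliminate 1 elsewhere: N, O.
So N = 18.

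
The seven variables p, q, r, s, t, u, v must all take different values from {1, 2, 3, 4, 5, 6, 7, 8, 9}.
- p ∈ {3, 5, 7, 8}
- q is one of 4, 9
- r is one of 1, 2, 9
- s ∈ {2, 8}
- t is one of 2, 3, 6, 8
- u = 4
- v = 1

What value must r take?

u has just one choice, so u = 4. Remove 4 from q.
That leaves v = 1. So r can't be 1.
q's domain is down to {9}, so q = 9. Remove 9 from r.
So r = 2.

2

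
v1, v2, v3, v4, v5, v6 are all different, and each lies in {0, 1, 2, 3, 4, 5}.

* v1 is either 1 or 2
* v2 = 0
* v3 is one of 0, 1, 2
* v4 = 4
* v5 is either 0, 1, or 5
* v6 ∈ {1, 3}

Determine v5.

v2 has just one choice, so v2 = 0. So v3, v5 can't be 0.
v4 has just one choice, so v4 = 4.
The 4 still-open variables together cover exactly {1, 2, 3, 5} — 4 values for 4 variables — and 3 appears only in v6's list, so v6 = 3.
The 3 still-open variables together cover exactly {1, 2, 5} — 3 values for 3 variables — and 5 appears only in v5's list, so v5 = 5.

5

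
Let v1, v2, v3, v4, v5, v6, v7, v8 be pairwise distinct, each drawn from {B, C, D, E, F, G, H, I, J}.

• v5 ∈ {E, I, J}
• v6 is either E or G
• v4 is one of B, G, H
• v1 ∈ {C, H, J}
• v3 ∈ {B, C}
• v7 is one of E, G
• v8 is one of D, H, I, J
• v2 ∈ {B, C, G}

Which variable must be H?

v4

The 8 variables together cover exactly {B, C, D, E, G, H, I, J} — 8 values for 8 variables — and D appears only in v8's list, so v8 = D.
The 7 still-open variables together cover exactly {B, C, E, G, H, I, J} — 7 values for 7 variables — and I appears only in v5's list, so v5 = I.
The 6 still-open variables together cover exactly {B, C, E, G, H, J} — 6 values for 6 variables — and J appears only in v1's list, so v1 = J.
Among the 5 still-open variables, H fits only v4 (and all 5 values in {B, C, E, G, H} must be used), so v4 = H.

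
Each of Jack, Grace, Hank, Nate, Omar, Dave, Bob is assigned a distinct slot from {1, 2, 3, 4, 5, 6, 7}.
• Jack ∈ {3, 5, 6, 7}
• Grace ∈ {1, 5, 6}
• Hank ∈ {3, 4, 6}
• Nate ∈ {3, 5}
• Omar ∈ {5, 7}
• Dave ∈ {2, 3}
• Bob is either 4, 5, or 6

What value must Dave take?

2

The 7 variables together cover exactly {1, 2, 3, 4, 5, 6, 7} — 7 values for 7 variables — and 1 appears only in Grace's list, so Grace = 1.
The 6 still-open variables together cover exactly {2, 3, 4, 5, 6, 7} — 6 values for 6 variables — and 2 appears only in Dave's list, so Dave = 2.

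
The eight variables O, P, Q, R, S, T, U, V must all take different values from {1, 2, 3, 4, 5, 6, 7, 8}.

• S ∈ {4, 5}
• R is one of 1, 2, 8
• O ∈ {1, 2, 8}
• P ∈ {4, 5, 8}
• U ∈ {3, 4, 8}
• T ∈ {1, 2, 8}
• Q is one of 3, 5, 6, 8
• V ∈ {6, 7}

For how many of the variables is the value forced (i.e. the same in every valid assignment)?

3

The 8 variables together cover exactly {1, 2, 3, 4, 5, 6, 7, 8} — 8 values for 8 variables — and 7 appears only in V's list, so V = 7.
Among the 7 still-open variables, 6 fits only Q (and all 7 values in {1, 2, 3, 4, 5, 6, 8} must be used), so Q = 6.
The 6 still-open variables draw from only 6 values {1, 2, 3, 4, 5, 8}, so each is used; only U can be 3, hence U = 3.
O, R, T share exactly the 3 values {1, 2, 8}; by pigeonhole those values go to them, so strike 1, 2, 8 from P.
Determined: Q=6, U=3, V=7. The other variables each still have more than one consistent value. That makes 3.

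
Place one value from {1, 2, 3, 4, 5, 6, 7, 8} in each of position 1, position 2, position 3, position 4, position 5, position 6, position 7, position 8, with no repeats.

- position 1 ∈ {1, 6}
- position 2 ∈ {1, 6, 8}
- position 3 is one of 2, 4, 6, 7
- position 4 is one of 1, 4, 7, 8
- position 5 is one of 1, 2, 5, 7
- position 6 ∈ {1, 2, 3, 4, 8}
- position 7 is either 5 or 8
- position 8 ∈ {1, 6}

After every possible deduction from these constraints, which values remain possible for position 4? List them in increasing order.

4, 7

The 8 variables together cover exactly {1, 2, 3, 4, 5, 6, 7, 8} — 8 values for 8 variables — and 3 appears only in position 6's list, so position 6 = 3.
The 2 variables position 1 and position 8 are confined to {1, 6}, which locks those values in; drop them from position 2, position 3, position 4, position 5.
position 2's domain is down to {8}, so position 2 = 8. Strike 8 from position 4, position 7.
position 7 has just one choice, so position 7 = 5. Remove 5 from position 5.
No further eliminations apply; position 4 can still be any of 4, 7.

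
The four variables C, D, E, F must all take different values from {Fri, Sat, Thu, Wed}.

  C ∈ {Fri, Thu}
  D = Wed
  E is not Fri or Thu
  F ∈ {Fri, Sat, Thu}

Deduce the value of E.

Sat

D has just one choice, so D = Wed. So E can't be Wed.
So E = Sat.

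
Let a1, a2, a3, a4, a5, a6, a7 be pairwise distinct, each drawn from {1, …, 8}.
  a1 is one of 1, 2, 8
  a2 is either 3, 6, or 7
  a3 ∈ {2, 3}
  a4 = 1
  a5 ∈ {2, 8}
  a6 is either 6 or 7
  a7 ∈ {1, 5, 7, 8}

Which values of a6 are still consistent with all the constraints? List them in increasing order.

6, 7

a4 must be 1 (only option left). So a1, a7 can't be 1.
The 6 still-open variables together cover exactly {2, 3, 5, 6, 7, 8} — 6 values for 6 variables — and 5 appears only in a7's list, so a7 = 5.
a1 and a5 share exactly the 2 values {2, 8}; by pigeonhole those values go to them, so strike 2, 8 from a3.
That leaves a3 = 3. So a2 can't be 3.
No further eliminations apply; a6 can still be any of 6, 7.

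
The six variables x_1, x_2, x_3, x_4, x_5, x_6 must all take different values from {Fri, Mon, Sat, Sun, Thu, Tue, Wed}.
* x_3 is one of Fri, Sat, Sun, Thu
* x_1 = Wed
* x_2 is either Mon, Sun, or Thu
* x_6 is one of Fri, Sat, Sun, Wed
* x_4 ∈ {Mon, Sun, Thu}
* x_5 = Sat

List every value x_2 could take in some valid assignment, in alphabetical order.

x_1's domain is down to {Wed}, so x_1 = Wed. So x_6 can't be Wed.
x_5's domain is down to {Sat}, so x_5 = Sat. Eliminate Sat elsewhere: x_3, x_6.
No further eliminations apply; x_2 can still be any of Mon, Sun, Thu.

Mon, Sun, Thu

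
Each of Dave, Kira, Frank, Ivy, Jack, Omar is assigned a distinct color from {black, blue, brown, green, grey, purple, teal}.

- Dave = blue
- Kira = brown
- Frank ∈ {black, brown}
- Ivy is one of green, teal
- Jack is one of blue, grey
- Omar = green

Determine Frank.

Dave's domain is down to {blue}, so Dave = blue. Remove blue from Jack.
Kira has just one choice, so Kira = brown. Strike brown from Frank.
So Frank = black.

black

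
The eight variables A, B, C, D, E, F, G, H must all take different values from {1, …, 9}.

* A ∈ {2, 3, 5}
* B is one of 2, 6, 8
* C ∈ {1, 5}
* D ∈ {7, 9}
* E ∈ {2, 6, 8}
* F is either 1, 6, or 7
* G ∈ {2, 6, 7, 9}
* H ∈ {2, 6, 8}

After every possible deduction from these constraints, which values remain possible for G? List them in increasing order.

7, 9

The 8 variables together cover exactly {1, 2, 3, 5, 6, 7, 8, 9} — 8 values for 8 variables — and 3 appears only in A's list, so A = 3.
Among the 7 still-open variables, 5 fits only C (and all 7 values in {1, 2, 5, 6, 7, 8, 9} must be used), so C = 5.
The 6 still-open variables draw from only 6 values {1, 2, 6, 7, 8, 9}, so each is used; only F can be 1, hence F = 1.
B, E, H between them cover only {2, 6, 8} — a naked triple. Remove those values from G.
No further eliminations apply; G can still be any of 7, 9.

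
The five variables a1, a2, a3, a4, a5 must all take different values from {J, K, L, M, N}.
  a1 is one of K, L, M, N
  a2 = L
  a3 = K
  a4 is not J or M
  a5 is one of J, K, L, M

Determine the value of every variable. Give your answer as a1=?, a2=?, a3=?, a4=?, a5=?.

a2's domain is down to {L}, so a2 = L. Eliminate L elsewhere: a1, a4, a5.
a3 must be K (only option left). Strike K from a1, a4, a5.
That leaves a4 = N. Remove N from a1.
a1's domain is down to {M}, so a1 = M. Remove M from a5.
a5's domain is down to {J}, so a5 = J.

a1=M, a2=L, a3=K, a4=N, a5=J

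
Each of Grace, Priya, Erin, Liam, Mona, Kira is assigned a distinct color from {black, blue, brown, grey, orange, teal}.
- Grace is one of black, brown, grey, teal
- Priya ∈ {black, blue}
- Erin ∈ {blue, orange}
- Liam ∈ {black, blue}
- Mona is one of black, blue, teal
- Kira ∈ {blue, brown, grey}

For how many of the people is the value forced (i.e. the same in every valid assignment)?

2

The 6 variables draw from only 6 values {black, blue, brown, grey, orange, teal}, so each is used; only Erin can be orange, hence Erin = orange.
Priya and Liam between them cover only {black, blue} — a naked pair. Remove those values from Grace, Mona, Kira.
That leaves Mona = teal. Strike teal from Grace.
Determined: Erin=orange, Mona=teal. The other people each still have more than one consistent value. That makes 2.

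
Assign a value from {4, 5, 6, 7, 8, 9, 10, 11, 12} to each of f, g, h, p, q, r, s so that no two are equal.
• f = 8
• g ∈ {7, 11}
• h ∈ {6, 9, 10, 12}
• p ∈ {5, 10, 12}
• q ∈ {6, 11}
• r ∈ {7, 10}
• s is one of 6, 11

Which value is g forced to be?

7

f has just one choice, so f = 8.
q and s share exactly the 2 values {6, 11}; by pigeonhole those values go to them, so strike 6, 11 from g, h.
So g = 7.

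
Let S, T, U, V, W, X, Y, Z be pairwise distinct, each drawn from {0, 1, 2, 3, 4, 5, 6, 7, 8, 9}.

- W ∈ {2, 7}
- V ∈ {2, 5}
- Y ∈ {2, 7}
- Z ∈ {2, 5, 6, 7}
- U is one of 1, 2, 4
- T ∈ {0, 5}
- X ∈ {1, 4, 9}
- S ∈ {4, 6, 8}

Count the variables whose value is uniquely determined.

The 2 variables W and Y are confined to {2, 7}, which locks those values in; drop them from U, V, Z.
V's domain is down to {5}, so V = 5. Eliminate 5 elsewhere: T, Z.
Z has just one choice, so Z = 6. Remove 6 from S.
T's domain is down to {0}, so T = 0.
Determined: T=0, V=5, Z=6. The other variables each still have more than one consistent value. That makes 3.

3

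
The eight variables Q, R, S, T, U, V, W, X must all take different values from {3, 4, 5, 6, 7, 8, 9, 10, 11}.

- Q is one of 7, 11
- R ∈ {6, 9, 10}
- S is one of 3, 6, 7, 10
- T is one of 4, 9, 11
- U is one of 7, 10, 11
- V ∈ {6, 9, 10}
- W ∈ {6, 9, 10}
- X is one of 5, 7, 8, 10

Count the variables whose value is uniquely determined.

2

R, V, W share exactly the 3 values {6, 9, 10}; by pigeonhole those values go to them, so strike 6, 9, 10 from S, T, U, X.
Q and U share exactly the 2 values {7, 11}; by pigeonhole those values go to them, so strike 7, 11 from S, T, X.
S's domain is down to {3}, so S = 3.
T must be 4 (only option left).
Determined: S=3, T=4. The other variables each still have more than one consistent value. That makes 2.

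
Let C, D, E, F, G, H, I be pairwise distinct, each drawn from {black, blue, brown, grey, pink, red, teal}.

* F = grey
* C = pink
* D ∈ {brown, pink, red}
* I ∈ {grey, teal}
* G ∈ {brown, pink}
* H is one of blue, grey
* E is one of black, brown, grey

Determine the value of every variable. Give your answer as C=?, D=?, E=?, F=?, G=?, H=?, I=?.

C has just one choice, so C = pink. Strike pink from D, G.
That leaves F = grey. Remove grey from E, H, I.
G has just one choice, so G = brown. So D, E can't be brown.
H must be blue (only option left).
I has just one choice, so I = teal.
D must be red (only option left).
E has just one choice, so E = black.

C=pink, D=red, E=black, F=grey, G=brown, H=blue, I=teal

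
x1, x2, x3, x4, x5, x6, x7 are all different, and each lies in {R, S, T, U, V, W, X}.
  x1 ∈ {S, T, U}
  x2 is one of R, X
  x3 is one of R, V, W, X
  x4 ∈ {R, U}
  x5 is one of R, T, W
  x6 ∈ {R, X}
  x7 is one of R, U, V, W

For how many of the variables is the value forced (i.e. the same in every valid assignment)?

3

The 7 variables draw from only 7 values {R, S, T, U, V, W, X}, so each is used; only x1 can be S, hence x1 = S.
The 6 still-open variables draw from only 6 values {R, T, U, V, W, X}, so each is used; only x5 can be T, hence x5 = T.
x2 and x6 between them cover only {R, X} — a naked pair. Remove those values from x3, x4, x7.
x4 must be U (only option left). Strike U from x7.
Determined: x1=S, x4=U, x5=T. The other variables each still have more than one consistent value. That makes 3.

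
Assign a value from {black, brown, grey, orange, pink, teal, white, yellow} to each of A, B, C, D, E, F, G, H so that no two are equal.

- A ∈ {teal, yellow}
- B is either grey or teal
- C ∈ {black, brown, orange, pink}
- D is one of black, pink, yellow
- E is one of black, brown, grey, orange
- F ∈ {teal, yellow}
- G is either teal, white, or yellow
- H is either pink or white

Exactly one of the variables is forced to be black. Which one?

D

A and F share exactly the 2 values {teal, yellow}; by pigeonhole those values go to them, so strike teal, yellow from B, D, G.
That leaves B = grey. Strike grey from E.
G must be white (only option left). Strike white from H.
H has just one choice, so H = pink. So C, D can't be pink.
So black goes to D.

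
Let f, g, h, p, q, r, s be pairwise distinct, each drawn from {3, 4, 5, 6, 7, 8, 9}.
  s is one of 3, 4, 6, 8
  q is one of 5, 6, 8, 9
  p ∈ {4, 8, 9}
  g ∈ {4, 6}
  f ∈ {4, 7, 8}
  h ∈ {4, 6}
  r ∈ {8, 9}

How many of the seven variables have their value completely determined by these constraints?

Among the 7 variables, 3 fits only s (and all 7 values in {3, 4, 5, 6, 7, 8, 9} must be used), so s = 3.
Among the 6 still-open variables, 5 fits only q (and all 6 values in {4, 5, 6, 7, 8, 9} must be used), so q = 5.
The 5 still-open variables together cover exactly {4, 6, 7, 8, 9} — 5 values for 5 variables — and 7 appears only in f's list, so f = 7.
g and h between them cover only {4, 6} — a naked pair. Remove those values from p.
Determined: f=7, q=5, s=3. The other variables each still have more than one consistent value. That makes 3.

3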